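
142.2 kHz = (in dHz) 1 kHz = 1000 Hz, so 142.2 kHz = 142.2 * 1000 = 142200 Hz. 1 dHz = 0.1 Hz, so 142200 Hz = 142200 / 0.1 = 1422000 dHz ≈ 1.422e+06 dHz (4 s.f.). Final answer: 1.422e+06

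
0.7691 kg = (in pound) 1 pound = 0.45359237 kg, so 0.7691 kg = 0.7691 / 0.45359237 = 1.6955753 pound ≈ 1.696 pound (4 s.f.). Final answer: 1.696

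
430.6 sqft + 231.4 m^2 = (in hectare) 1 sqft = 0.09290304 m^2, so 430.6 sqft = 430.6 * 0.09290304 = 40.004049 m^2. 231.4 m^2 is already in m^2. Sum: 40.004049 + 231.4 = 271.40405 m^2. 1 hectare = 10000 m^2, so 271.40405 m^2 = 271.40405 / 10000 = 0.027140405 hectare ≈ 0.02714 hectare (4 s.f.). Final answer: 0.02714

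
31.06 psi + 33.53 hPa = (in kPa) 1 psi = 6894.7573 Pa, so 31.06 psi = 31.06 * 6894.7573 = 214151.16 Pa. 1 hPa = 100 Pa, so 33.53 hPa = 33.53 * 100 = 3353 Pa. Sum: 214151.16 + 3353 = 217504.16 Pa. 1 kPa = 1000 Pa, so 217504.16 Pa = 217504.16 / 1000 = 217.50416 kPa ≈ 217.5 kPa (4 s.f.). Final answer: 217.5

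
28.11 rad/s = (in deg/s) 1 deg/s = 0.017453293 rad/s, so 28.11 rad/s = 28.11 / 0.017453293 = 1610.5844 deg/s ≈ 1611 deg/s (4 s.f.). Final answer: 1611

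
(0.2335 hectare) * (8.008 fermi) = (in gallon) 4.94e-09. Check: 1 hectare = 10000 m^2, so 0.2335 hectare = 0.2335 * 10000 = 2335 m^2. 1 fermi = 1e-15 m, so 8.008 fermi = 8.008 * 1e-15 = 8.008e-15 m. Combine: 2335 m^2 * 8.008e-15 m = 1.869868e-11 m^3. 1 gallon = 0.0037854118 m^3, so 1.869868e-11 m^3 = 1.869868e-11 / 0.0037854118 = 4.9396687e-09 gallon ≈ 4.94e-09 gallon (4 s.f.).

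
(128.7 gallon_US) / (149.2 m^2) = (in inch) 0.1286. Check: 1 gallon_US = 0.0037854118 m^3, so 128.7 gallon_US = 128.7 * 0.0037854118 = 0.4871825 m^3. 149.2 m^2 is already in m^2. Combine: 0.4871825 m^3 / 149.2 m^2 = 0.0032652982 m. 1 inch = 0.0254 m, so 0.0032652982 m = 0.0032652982 / 0.0254 = 0.12855505 inch ≈ 0.1286 inch (4 s.f.).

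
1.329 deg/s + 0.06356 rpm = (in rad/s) 0.02985. Check: 1 deg/s = 0.017453293 rad/s, so 1.329 deg/s = 1.329 * 0.017453293 = 0.023195426 rad/s. 1 rpm = 0.10471976 rad/s, so 0.06356 rpm = 0.06356 * 0.10471976 = 0.0066559876 rad/s. Sum: 0.023195426 + 0.0066559876 = 0.029851413 rad/s. Result: 0.029851413 rad/s ≈ 0.02985 rad/s (4 s.f.).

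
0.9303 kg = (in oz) 32.82. Check: 1 oz = 0.028349523 kg, so 0.9303 kg = 0.9303 / 0.028349523 = 32.815367 oz ≈ 32.82 oz (4 s.f.).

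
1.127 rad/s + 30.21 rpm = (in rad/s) 4.291. Check: 1.127 rad/s is already in rad/s. 1 rpm = 0.10471976 rad/s, so 30.21 rpm = 30.21 * 0.10471976 = 3.1635838 rad/s. Sum: 1.127 + 3.1635838 = 4.2905838 rad/s. Result: 4.2905838 rad/s ≈ 4.291 rad/s (4 s.f.).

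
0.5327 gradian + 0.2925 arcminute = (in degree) 1 gradian = 0.015707963 rad, so 0.5327 gradian = 0.5327 * 0.015707963 = 0.008367632 rad. 1 arcminute = 0.00029088821 rad, so 0.2925 arcminute = 0.2925 * 0.00029088821 = 8.5084801e-05 rad. Sum: 0.008367632 + 8.5084801e-05 = 0.0084527168 rad. 1 degree = 0.017453293 rad, so 0.0084527168 rad = 0.0084527168 / 0.017453293 = 0.484305 degree ≈ 0.4843 degree (4 s.f.). Final answer: 0.4843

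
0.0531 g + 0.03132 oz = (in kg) 0.000941. Check: 1 g = 0.001 kg, so 0.0531 g = 0.0531 * 0.001 = 5.31e-05 kg. 1 oz = 0.028349523 kg, so 0.03132 oz = 0.03132 * 0.028349523 = 0.00088790706 kg. Sum: 5.31e-05 + 0.00088790706 = 0.00094100706 kg. Result: 0.00094100706 kg ≈ 0.000941 kg (4 s.f.).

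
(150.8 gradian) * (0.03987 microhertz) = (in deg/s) 1 gradian = 0.015707963 rad, so 150.8 gradian = 150.8 * 0.015707963 = 2.3687609 rad. 1 microhertz = 1e-06 Hz, so 0.03987 microhertz = 0.03987 * 1e-06 = 3.987e-08 Hz. Combine: 2.3687609 rad * 3.987e-08 Hz = 9.4442496e-08 rad/s. 1 deg/s = 0.017453293 rad/s, so 9.4442496e-08 rad/s = 9.4442496e-08 / 0.017453293 = 5.4111564e-06 deg/s ≈ 5.411e-06 deg/s (4 s.f.). Final answer: 5.411e-06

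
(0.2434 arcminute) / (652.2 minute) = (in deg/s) 1.037e-07. Check: 1 arcminute = 0.00029088821 rad, so 0.2434 arcminute = 0.2434 * 0.00029088821 = 7.080219e-05 rad. 1 minute = 60 s, so 652.2 minute = 652.2 * 60 = 39132 s. Combine: 7.080219e-05 rad / 39132 s = 1.8093169e-09 rad/s. 1 deg/s = 0.017453293 rad/s, so 1.8093169e-09 rad/s = 1.8093169e-09 / 0.017453293 = 1.0366622e-07 deg/s ≈ 1.037e-07 deg/s (4 s.f.).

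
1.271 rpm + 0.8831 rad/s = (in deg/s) 1 rpm = 0.10471976 rad/s, so 1.271 rpm = 1.271 * 0.10471976 = 0.13309881 rad/s. 0.8831 rad/s is already in rad/s. Sum: 0.13309881 + 0.8831 = 1.0161988 rad/s. 1 deg/s = 0.017453293 rad/s, so 1.0161988 rad/s = 1.0161988 / 0.017453293 = 58.223903 deg/s ≈ 58.22 deg/s (4 s.f.). Final answer: 58.22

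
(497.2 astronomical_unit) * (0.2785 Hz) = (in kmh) 7.457e+13. Check: 1 astronomical_unit = 1.4959787e+11 m, so 497.2 astronomical_unit = 497.2 * 1.4959787e+11 = 7.4380061e+13 m. 0.2785 Hz is already in Hz. Combine: 7.4380061e+13 m * 0.2785 Hz = 2.0714847e+13 m/s. 1 kmh = 0.27777778 m/s, so 2.0714847e+13 m/s = 2.0714847e+13 / 0.27777778 = 7.4573449e+13 kmh ≈ 7.457e+13 kmh (4 s.f.).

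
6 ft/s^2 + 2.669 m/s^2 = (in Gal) 1 ft/s^2 = 0.3048 m/s^2, so 6 ft/s^2 = 6 * 0.3048 = 1.8288 m/s^2. 2.669 m/s^2 is already in m/s^2. Sum: 1.8288 + 2.669 = 4.4978 m/s^2. 1 Gal = 0.01 m/s^2, so 4.4978 m/s^2 = 4.4978 / 0.01 = 449.78 Gal ≈ 449.8 Gal (4 s.f.). Final answer: 449.8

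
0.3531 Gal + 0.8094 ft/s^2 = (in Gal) 1 Gal = 0.01 m/s^2, so 0.3531 Gal = 0.3531 * 0.01 = 0.003531 m/s^2. 1 ft/s^2 = 0.3048 m/s^2, so 0.8094 ft/s^2 = 0.8094 * 0.3048 = 0.24670512 m/s^2. Sum: 0.003531 + 0.24670512 = 0.25023612 m/s^2. 1 Gal = 0.01 m/s^2, so 0.25023612 m/s^2 = 0.25023612 / 0.01 = 25.023612 Gal ≈ 25.02 Gal (4 s.f.). Final answer: 25.02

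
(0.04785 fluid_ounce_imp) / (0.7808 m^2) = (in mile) 1 fluid_ounce_imp = 2.8413063e-05 m^3, so 0.04785 fluid_ounce_imp = 0.04785 * 2.8413063e-05 = 1.359565e-06 m^3. 0.7808 m^2 is already in m^2. Combine: 1.359565e-06 m^3 / 0.7808 m^2 = 1.7412462e-06 m. 1 mile = 1609.344 m, so 1.7412462e-06 m = 1.7412462e-06 / 1609.344 = 1.0819602e-09 mile ≈ 1.082e-09 mile (4 s.f.). Final answer: 1.082e-09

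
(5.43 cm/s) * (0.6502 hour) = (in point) 3.603e+05. Check: 1 cm/s = 0.01 m/s, so 5.43 cm/s = 5.43 * 0.01 = 0.0543 m/s. 1 hour = 3600 s, so 0.6502 hour = 0.6502 * 3600 = 2340.72 s. Combine: 0.0543 m/s * 2340.72 s = 127.1011 m. 1 point = 0.00035277778 m, so 127.1011 m = 127.1011 / 0.00035277778 = 360286.57 point ≈ 3.603e+05 point (4 s.f.).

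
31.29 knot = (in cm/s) 1610. Check: 1 knot = 0.51444444 m/s, so 31.29 knot = 31.29 * 0.51444444 = 16.096967 m/s. 1 cm/s = 0.01 m/s, so 16.096967 m/s = 16.096967 / 0.01 = 1609.6967 cm/s ≈ 1610 cm/s (4 s.f.).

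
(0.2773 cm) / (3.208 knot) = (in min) 1 cm = 0.01 m, so 0.2773 cm = 0.2773 * 0.01 = 0.002773 m. 1 knot = 0.51444444 m/s, so 3.208 knot = 3.208 * 0.51444444 = 1.6503378 m/s. Combine: 0.002773 m / 1.6503378 m/s = 0.0016802621 s. 1 min = 60 s, so 0.0016802621 s = 0.0016802621 / 60 = 2.8004368e-05 min ≈ 2.8e-05 min (4 s.f.). Final answer: 2.8e-05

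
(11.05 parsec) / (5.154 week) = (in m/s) 1 parsec = 3.0856776e+16 m, so 11.05 parsec = 11.05 * 3.0856776e+16 = 3.4096737e+17 m. 1 week = 604800 s, so 5.154 week = 5.154 * 604800 = 3117139.2 s. Combine: 3.4096737e+17 m / 3117139.2 s = 1.0938471e+11 m/s. Result: 1.0938471e+11 m/s ≈ 1.094e+11 m/s (4 s.f.). Final answer: 1.094e+11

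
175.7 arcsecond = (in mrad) 1 arcsecond = 4.8481368e-06 rad, so 175.7 arcsecond = 175.7 * 4.8481368e-06 = 0.00085181764 rad. 1 mrad = 0.001 rad, so 0.00085181764 rad = 0.00085181764 / 0.001 = 0.85181764 mrad ≈ 0.8518 mrad (4 s.f.). Final answer: 0.8518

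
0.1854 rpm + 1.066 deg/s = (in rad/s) 1 rpm = 0.10471976 rad/s, so 0.1854 rpm = 0.1854 * 0.10471976 = 0.019415043 rad/s. 1 deg/s = 0.017453293 rad/s, so 1.066 deg/s = 1.066 * 0.017453293 = 0.01860521 rad/s. Sum: 0.019415043 + 0.01860521 = 0.038020252 rad/s. Result: 0.038020252 rad/s ≈ 0.03802 rad/s (4 s.f.). Final answer: 0.03802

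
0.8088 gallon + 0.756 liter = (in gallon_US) 1 gallon = 0.0037854118 m^3, so 0.8088 gallon = 0.8088 * 0.0037854118 = 0.0030616411 m^3. 1 liter = 0.001 m^3, so 0.756 liter = 0.756 * 0.001 = 0.000756 m^3. Sum: 0.0030616411 + 0.000756 = 0.0038176411 m^3. 1 gallon_US = 0.0037854118 m^3, so 0.0038176411 m^3 = 0.0038176411 / 0.0037854118 = 1.0085141 gallon_US ≈ 1.009 gallon_US (4 s.f.). Final answer: 1.009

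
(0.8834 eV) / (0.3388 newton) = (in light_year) 1 eV = 1.6021766e-19 J, so 0.8834 eV = 0.8834 * 1.6021766e-19 = 1.4153628e-19 J. 0.3388 newton = 0.3388 N. Combine: 1.4153628e-19 J / 0.3388 N = 4.1775763e-19 m. 1 light_year = 9.4607305e+15 m, so 4.1775763e-19 m = 4.1775763e-19 / 9.4607305e+15 = 4.4157016e-35 light_year ≈ 4.416e-35 light_year (4 s.f.). Final answer: 4.416e-35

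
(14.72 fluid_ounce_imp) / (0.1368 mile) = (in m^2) 1.9e-06. Check: 1 fluid_ounce_imp = 2.8413063e-05 m^3, so 14.72 fluid_ounce_imp = 14.72 * 2.8413063e-05 = 0.00041824028 m^3. 1 mile = 1609.344 m, so 0.1368 mile = 0.1368 * 1609.344 = 220.15826 m. Combine: 0.00041824028 m^3 / 220.15826 m = 1.8997256e-06 m^2. Result: 1.8997256e-06 m^2 ≈ 1.9e-06 m^2 (4 s.f.).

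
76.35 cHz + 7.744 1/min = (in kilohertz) 0.0008926. Check: 1 cHz = 0.01 Hz, so 76.35 cHz = 76.35 * 0.01 = 0.7635 Hz. 1 1/min = 0.016666667 Hz, so 7.744 1/min = 7.744 * 0.016666667 = 0.12906667 Hz. Sum: 0.7635 + 0.12906667 = 0.89256667 Hz. 1 kilohertz = 1000 Hz, so 0.89256667 Hz = 0.89256667 / 1000 = 0.00089256667 kilohertz ≈ 0.0008926 kilohertz (4 s.f.).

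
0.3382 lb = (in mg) 1.534e+05. Check: 1 lb = 0.45359237 kg, so 0.3382 lb = 0.3382 * 0.45359237 = 0.15340494 kg. 1 mg = 1e-06 kg, so 0.15340494 kg = 0.15340494 / 1e-06 = 153404.94 mg ≈ 1.534e+05 mg (4 s.f.).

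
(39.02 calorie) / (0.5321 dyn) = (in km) 1 calorie = 4.184 J, so 39.02 calorie = 39.02 * 4.184 = 163.25968 J. 1 dyn = 1e-05 N, so 0.5321 dyn = 0.5321 * 1e-05 = 5.321e-06 N. Combine: 163.25968 J / 5.321e-06 N = 30682142 m. 1 km = 1000 m, so 30682142 m = 30682142 / 1000 = 30682.142 km ≈ 3.068e+04 km (4 s.f.). Final answer: 3.068e+04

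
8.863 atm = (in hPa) 1 atm = 101325 Pa, so 8.863 atm = 8.863 * 101325 = 898043.47 Pa. 1 hPa = 100 Pa, so 898043.47 Pa = 898043.47 / 100 = 8980.4348 hPa ≈ 8980 hPa (4 s.f.). Final answer: 8980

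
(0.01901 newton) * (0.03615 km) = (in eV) 4.289e+18. Check: 0.01901 newton = 0.01901 N. 1 km = 1000 m, so 0.03615 km = 0.03615 * 1000 = 36.15 m. Combine: 0.01901 N * 36.15 m = 0.6872115 J. 1 eV = 1.6021766e-19 J, so 0.6872115 J = 0.6872115 / 1.6021766e-19 = 4.2892368e+18 eV ≈ 4.289e+18 eV (4 s.f.).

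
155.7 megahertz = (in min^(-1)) 9.342e+09. Check: 1 megahertz = 1000000 Hz, so 155.7 megahertz = 155.7 * 1000000 = 1.557e+08 Hz. 1 min^(-1) = 0.016666667 Hz, so 1.557e+08 Hz = 1.557e+08 / 0.016666667 = 9.342e+09 min^(-1).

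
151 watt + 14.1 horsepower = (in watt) 1.067e+04. Check: 151 watt = 151 W. 1 horsepower = 745.69987 W, so 14.1 horsepower = 14.1 * 745.69987 = 10514.368 W. Sum: 151 + 10514.368 = 10665.368 W. 10665.368 W = 10665.368 watt ≈ 1.067e+04 watt (4 s.f.).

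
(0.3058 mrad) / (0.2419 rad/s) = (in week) 1 mrad = 0.001 rad, so 0.3058 mrad = 0.3058 * 0.001 = 0.0003058 rad. 0.2419 rad/s is already in rad/s. Combine: 0.0003058 rad / 0.2419 rad/s = 0.0012641587 s. 1 week = 604800 s, so 0.0012641587 s = 0.0012641587 / 604800 = 2.0902096e-09 week ≈ 2.09e-09 week (4 s.f.). Final answer: 2.09e-09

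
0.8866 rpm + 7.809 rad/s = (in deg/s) 1 rpm = 0.10471976 rad/s, so 0.8866 rpm = 0.8866 * 0.10471976 = 0.092844535 rad/s. 7.809 rad/s is already in rad/s. Sum: 0.092844535 + 7.809 = 7.9018445 rad/s. 1 deg/s = 0.017453293 rad/s, so 7.9018445 rad/s = 7.9018445 / 0.017453293 = 452.74234 deg/s ≈ 452.7 deg/s (4 s.f.). Final answer: 452.7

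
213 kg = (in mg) 2.13e+08. Check: 1 mg = 1e-06 kg, so 213 kg = 213 / 1e-06 = 2.13e+08 mg.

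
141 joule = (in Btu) 141 joule = 141 J. 1 Btu = 1055.0559 J, so 141 J = 141 / 1055.0559 = 0.13364221 Btu ≈ 0.1336 Btu (4 s.f.). Final answer: 0.1336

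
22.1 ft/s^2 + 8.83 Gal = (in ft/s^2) 1 ft/s^2 = 0.3048 m/s^2, so 22.1 ft/s^2 = 22.1 * 0.3048 = 6.73608 m/s^2. 1 Gal = 0.01 m/s^2, so 8.83 Gal = 8.83 * 0.01 = 0.0883 m/s^2. Sum: 6.73608 + 0.0883 = 6.82438 m/s^2. 1 ft/s^2 = 0.3048 m/s^2, so 6.82438 m/s^2 = 6.82438 / 0.3048 = 22.389698 ft/s^2 ≈ 22.39 ft/s^2 (4 s.f.). Final answer: 22.39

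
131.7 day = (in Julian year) 0.3606. Check: 1 day = 86400 s, so 131.7 day = 131.7 * 86400 = 11378880 s. 1 Julian year = 31557600 s, so 11378880 s = 11378880 / 31557600 = 0.36057495 Julian year ≈ 0.3606 Julian year (4 s.f.).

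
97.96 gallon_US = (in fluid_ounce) 1 gallon_US = 0.0037854118 m^3, so 97.96 gallon_US = 97.96 * 0.0037854118 = 0.37081894 m^3. 1 fluid_ounce = 2.957353e-05 m^3, so 0.37081894 m^3 = 0.37081894 / 2.957353e-05 = 12538.88 fluid_ounce ≈ 1.254e+04 fluid_ounce (4 s.f.). Final answer: 1.254e+04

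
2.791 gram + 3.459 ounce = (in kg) 0.1009. Check: 1 gram = 0.001 kg, so 2.791 gram = 2.791 * 0.001 = 0.002791 kg. 1 ounce = 0.028349523 kg, so 3.459 ounce = 3.459 * 0.028349523 = 0.098061 kg. Sum: 0.002791 + 0.098061 = 0.100852 kg. Result: 0.100852 kg ≈ 0.1009 kg (4 s.f.).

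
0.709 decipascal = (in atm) 6.997e-07. Check: 1 decipascal = 0.1 Pa, so 0.709 decipascal = 0.709 * 0.1 = 0.0709 Pa. 1 atm = 101325 Pa, so 0.0709 Pa = 0.0709 / 101325 = 6.997286e-07 atm ≈ 6.997e-07 atm (4 s.f.).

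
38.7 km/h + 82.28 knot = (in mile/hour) 1 km/h = 0.27777778 m/s, so 38.7 km/h = 38.7 * 0.27777778 = 10.75 m/s. 1 knot = 0.51444444 m/s, so 82.28 knot = 82.28 * 0.51444444 = 42.328489 m/s. Sum: 10.75 + 42.328489 = 53.078489 m/s. 1 mile/hour = 0.44704 m/s, so 53.078489 m/s = 53.078489 / 0.44704 = 118.7332 mile/hour ≈ 118.7 mile/hour (4 s.f.). Final answer: 118.7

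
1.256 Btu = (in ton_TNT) 3.167e-07. Check: 1 Btu = 1055.0559 J, so 1.256 Btu = 1.256 * 1055.0559 = 1325.1502 J. 1 ton_TNT = 4.184e+09 J, so 1325.1502 J = 1325.1502 / 4.184e+09 = 3.1671849e-07 ton_TNT ≈ 3.167e-07 ton_TNT (4 s.f.).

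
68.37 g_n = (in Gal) 6.705e+04. Check: 1 g_n = 9.80665 m/s^2, so 68.37 g_n = 68.37 * 9.80665 = 670.48066 m/s^2. 1 Gal = 0.01 m/s^2, so 670.48066 m/s^2 = 670.48066 / 0.01 = 67048.066 Gal ≈ 6.705e+04 Gal (4 s.f.).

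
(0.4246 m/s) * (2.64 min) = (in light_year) 7.109e-15. Check: 0.4246 m/s is already in m/s. 1 min = 60 s, so 2.64 min = 2.64 * 60 = 158.4 s. Combine: 0.4246 m/s * 158.4 s = 67.25664 m. 1 light_year = 9.4607305e+15 m, so 67.25664 m = 67.25664 / 9.4607305e+15 = 7.1090325e-15 light_year ≈ 7.109e-15 light_year (4 s.f.).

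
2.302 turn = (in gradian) 1 turn = 6.2831853 rad, so 2.302 turn = 2.302 * 6.2831853 = 14.463893 rad. 1 gradian = 0.015707963 rad, so 14.463893 rad = 14.463893 / 0.015707963 = 920.8 gradian. Final answer: 920.8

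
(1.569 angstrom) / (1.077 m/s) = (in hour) 4.047e-14. Check: 1 angstrom = 1e-10 m, so 1.569 angstrom = 1.569 * 1e-10 = 1.569e-10 m. 1.077 m/s is already in m/s. Combine: 1.569e-10 m / 1.077 m/s = 1.4568245e-10 s. 1 hour = 3600 s, so 1.4568245e-10 s = 1.4568245e-10 / 3600 = 4.0467348e-14 hour ≈ 4.047e-14 hour (4 s.f.).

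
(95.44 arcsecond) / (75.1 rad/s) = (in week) 1 arcsecond = 4.8481368e-06 rad, so 95.44 arcsecond = 95.44 * 4.8481368e-06 = 0.00046270618 rad. 75.1 rad/s is already in rad/s. Combine: 0.00046270618 rad / 75.1 rad/s = 6.1612008e-06 s. 1 week = 604800 s, so 6.1612008e-06 s = 6.1612008e-06 / 604800 = 1.0187171e-11 week ≈ 1.019e-11 week (4 s.f.). Final answer: 1.019e-11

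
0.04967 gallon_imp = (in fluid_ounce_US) 1 gallon_imp = 0.00454609 m^3, so 0.04967 gallon_imp = 0.04967 * 0.00454609 = 0.00022580429 m^3. 1 fluid_ounce_US = 2.957353e-05 m^3, so 0.00022580429 m^3 = 0.00022580429 / 2.957353e-05 = 7.6353514 fluid_ounce_US ≈ 7.635 fluid_ounce_US (4 s.f.). Final answer: 7.635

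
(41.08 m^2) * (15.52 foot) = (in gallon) 5.134e+04. Check: 41.08 m^2 is already in m^2. 1 foot = 0.3048 m, so 15.52 foot = 15.52 * 0.3048 = 4.730496 m. Combine: 41.08 m^2 * 4.730496 m = 194.32878 m^3. 1 gallon = 0.0037854118 m^3, so 194.32878 m^3 = 194.32878 / 0.0037854118 = 51336.232 gallon ≈ 5.134e+04 gallon (4 s.f.).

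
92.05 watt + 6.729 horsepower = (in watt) 5110. Check: 92.05 watt = 92.05 W. 1 horsepower = 745.69987 W, so 6.729 horsepower = 6.729 * 745.69987 = 5017.8144 W. Sum: 92.05 + 5017.8144 = 5109.8644 W. 5109.8644 W = 5109.8644 watt ≈ 5110 watt (4 s.f.).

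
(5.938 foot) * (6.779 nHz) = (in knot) 1 foot = 0.3048 m, so 5.938 foot = 5.938 * 0.3048 = 1.8099024 m. 1 nHz = 1e-09 Hz, so 6.779 nHz = 6.779 * 1e-09 = 6.779e-09 Hz. Combine: 1.8099024 m * 6.779e-09 Hz = 1.2269328e-08 m/s. 1 knot = 0.51444444 m/s, so 1.2269328e-08 m/s = 1.2269328e-08 / 0.51444444 = 2.3849666e-08 knot ≈ 2.385e-08 knot (4 s.f.). Final answer: 2.385e-08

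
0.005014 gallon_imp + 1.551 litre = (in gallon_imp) 1 gallon_imp = 0.00454609 m^3, so 0.005014 gallon_imp = 0.005014 * 0.00454609 = 2.2794095e-05 m^3. 1 litre = 0.001 m^3, so 1.551 litre = 1.551 * 0.001 = 0.001551 m^3. Sum: 2.2794095e-05 + 0.001551 = 0.0015737941 m^3. 1 gallon_imp = 0.00454609 m^3, so 0.0015737941 m^3 = 0.0015737941 / 0.00454609 = 0.3461863 gallon_imp ≈ 0.3462 gallon_imp (4 s.f.). Final answer: 0.3462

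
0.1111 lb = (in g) 50.39. Check: 1 lb = 0.45359237 kg, so 0.1111 lb = 0.1111 * 0.45359237 = 0.050394112 kg. 1 g = 0.001 kg, so 0.050394112 kg = 0.050394112 / 0.001 = 50.394112 g ≈ 50.39 g (4 s.f.).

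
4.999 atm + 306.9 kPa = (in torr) 1 atm = 101325 Pa, so 4.999 atm = 4.999 * 101325 = 506523.67 Pa. 1 kPa = 1000 Pa, so 306.9 kPa = 306.9 * 1000 = 306900 Pa. Sum: 506523.67 + 306900 = 813423.68 Pa. 1 torr = 133.32237 Pa, so 813423.68 Pa = 813423.68 / 133.32237 = 6101.1793 torr ≈ 6101 torr (4 s.f.). Final answer: 6101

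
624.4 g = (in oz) 22.03. Check: 1 g = 0.001 kg, so 624.4 g = 624.4 * 0.001 = 0.6244 kg. 1 oz = 0.028349523 kg, so 0.6244 kg = 0.6244 / 0.028349523 = 22.025062 oz ≈ 22.03 oz (4 s.f.).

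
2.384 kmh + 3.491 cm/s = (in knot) 1.355. Check: 1 kmh = 0.27777778 m/s, so 2.384 kmh = 2.384 * 0.27777778 = 0.66222222 m/s. 1 cm/s = 0.01 m/s, so 3.491 cm/s = 3.491 * 0.01 = 0.03491 m/s. Sum: 0.66222222 + 0.03491 = 0.69713222 m/s. 1 knot = 0.51444444 m/s, so 0.69713222 m/s = 0.69713222 / 0.51444444 = 1.3551166 knot ≈ 1.355 knot (4 s.f.).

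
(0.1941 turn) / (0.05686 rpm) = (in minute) 1 turn = 6.2831853 rad, so 0.1941 turn = 0.1941 * 6.2831853 = 1.2195663 rad. 1 rpm = 0.10471976 rad/s, so 0.05686 rpm = 0.05686 * 0.10471976 = 0.0059543653 rad/s. Combine: 1.2195663 rad / 0.0059543653 rad/s = 204.81885 s. 1 minute = 60 s, so 204.81885 s = 204.81885 / 60 = 3.4136476 minute ≈ 3.414 minute (4 s.f.). Final answer: 3.414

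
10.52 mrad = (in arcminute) 36.17. Check: 1 mrad = 0.001 rad, so 10.52 mrad = 10.52 * 0.001 = 0.01052 rad. 1 arcminute = 0.00029088821 rad, so 0.01052 rad = 0.01052 / 0.00029088821 = 36.165096 arcminute ≈ 36.17 arcminute (4 s.f.).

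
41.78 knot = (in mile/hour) 48.08. Check: 1 knot = 0.51444444 m/s, so 41.78 knot = 41.78 * 0.51444444 = 21.493489 m/s. 1 mile/hour = 0.44704 m/s, so 21.493489 m/s = 21.493489 / 0.44704 = 48.079565 mile/hour ≈ 48.08 mile/hour (4 s.f.).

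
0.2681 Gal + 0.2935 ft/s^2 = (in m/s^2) 1 Gal = 0.01 m/s^2, so 0.2681 Gal = 0.2681 * 0.01 = 0.002681 m/s^2. 1 ft/s^2 = 0.3048 m/s^2, so 0.2935 ft/s^2 = 0.2935 * 0.3048 = 0.0894588 m/s^2. Sum: 0.002681 + 0.0894588 = 0.0921398 m/s^2. Result: 0.0921398 m/s^2 ≈ 0.09214 m/s^2 (4 s.f.). Final answer: 0.09214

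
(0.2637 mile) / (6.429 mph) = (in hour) 0.04102. Check: 1 mile = 1609.344 m, so 0.2637 mile = 0.2637 * 1609.344 = 424.38401 m. 1 mph = 0.44704 m/s, so 6.429 mph = 6.429 * 0.44704 = 2.8740202 m/s. Combine: 424.38401 m / 2.8740202 m/s = 147.66216 s. 1 hour = 3600 s, so 147.66216 s = 147.66216 / 3600 = 0.041017266 hour ≈ 0.04102 hour (4 s.f.).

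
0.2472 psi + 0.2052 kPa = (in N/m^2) 1 psi = 6894.7573 Pa, so 0.2472 psi = 0.2472 * 6894.7573 = 1704.384 Pa. 1 kPa = 1000 Pa, so 0.2052 kPa = 0.2052 * 1000 = 205.2 Pa. Sum: 1704.384 + 205.2 = 1909.584 Pa. 1909.584 Pa = 1909.584 N/m^2 ≈ 1910 N/m^2 (4 s.f.). Final answer: 1910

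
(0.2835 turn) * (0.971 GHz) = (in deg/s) 9.91e+10. Check: 1 turn = 6.2831853 rad, so 0.2835 turn = 0.2835 * 6.2831853 = 1.781283 rad. 1 GHz = 1e+09 Hz, so 0.971 GHz = 0.971 * 1e+09 = 9.71e+08 Hz. Combine: 1.781283 rad * 9.71e+08 Hz = 1.7296258e+09 rad/s. 1 deg/s = 0.017453293 rad/s, so 1.7296258e+09 rad/s = 1.7296258e+09 / 0.017453293 = 9.910026e+10 deg/s ≈ 9.91e+10 deg/s (4 s.f.).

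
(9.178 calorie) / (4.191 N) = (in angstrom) 9.163e+10. Check: 1 calorie = 4.184 J, so 9.178 calorie = 9.178 * 4.184 = 38.400752 J. 4.191 N is already in N. Combine: 38.400752 J / 4.191 N = 9.1626705 m. 1 angstrom = 1e-10 m, so 9.1626705 m = 9.1626705 / 1e-10 = 9.1626705e+10 angstrom ≈ 9.163e+10 angstrom (4 s.f.).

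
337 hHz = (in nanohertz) 1 hHz = 100 Hz, so 337 hHz = 337 * 100 = 33700 Hz. 1 nanohertz = 1e-09 Hz, so 33700 Hz = 33700 / 1e-09 = 3.37e+13 nanohertz. Final answer: 3.37e+13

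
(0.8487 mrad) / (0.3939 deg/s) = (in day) 1 mrad = 0.001 rad, so 0.8487 mrad = 0.8487 * 0.001 = 0.0008487 rad. 1 deg/s = 0.017453293 rad/s, so 0.3939 deg/s = 0.3939 * 0.017453293 = 0.0068748519 rad/s. Combine: 0.0008487 rad / 0.0068748519 rad/s = 0.12344993 s. 1 day = 86400 s, so 0.12344993 s = 0.12344993 / 86400 = 1.4288187e-06 day ≈ 1.429e-06 day (4 s.f.). Final answer: 1.429e-06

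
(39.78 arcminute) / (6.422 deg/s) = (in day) 1 arcminute = 0.00029088821 rad, so 39.78 arcminute = 39.78 * 0.00029088821 = 0.011571533 rad. 1 deg/s = 0.017453293 rad/s, so 6.422 deg/s = 6.422 * 0.017453293 = 0.11208504 rad/s. Combine: 0.011571533 rad / 0.11208504 rad/s = 0.10323887 s. 1 day = 86400 s, so 0.10323887 s = 0.10323887 / 86400 = 1.1948943e-06 day ≈ 1.195e-06 day (4 s.f.). Final answer: 1.195e-06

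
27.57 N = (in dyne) 1 dyne = 1e-05 N, so 27.57 N = 27.57 / 1e-05 = 2757000 dyne ≈ 2.757e+06 dyne (4 s.f.). Final answer: 2.757e+06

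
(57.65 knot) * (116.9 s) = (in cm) 1 knot = 0.51444444 m/s, so 57.65 knot = 57.65 * 0.51444444 = 29.657722 m/s. 116.9 s is already in s. Combine: 29.657722 m/s * 116.9 s = 3466.9877 m. 1 cm = 0.01 m, so 3466.9877 m = 3466.9877 / 0.01 = 346698.77 cm ≈ 3.467e+05 cm (4 s.f.). Final answer: 3.467e+05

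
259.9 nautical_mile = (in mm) 4.813e+08. Check: 1 nautical_mile = 1852 m, so 259.9 nautical_mile = 259.9 * 1852 = 481334.8 m. 1 mm = 0.001 m, so 481334.8 m = 481334.8 / 0.001 = 4.813348e+08 mm ≈ 4.813e+08 mm (4 s.f.).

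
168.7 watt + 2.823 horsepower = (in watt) 2274. Check: 168.7 watt = 168.7 W. 1 horsepower = 745.69987 W, so 2.823 horsepower = 2.823 * 745.69987 = 2105.1107 W. Sum: 168.7 + 2105.1107 = 2273.8107 W. 2273.8107 W = 2273.8107 watt ≈ 2274 watt (4 s.f.).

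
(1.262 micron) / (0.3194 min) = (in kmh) 1 micron = 1e-06 m, so 1.262 micron = 1.262 * 1e-06 = 1.262e-06 m. 1 min = 60 s, so 0.3194 min = 0.3194 * 60 = 19.164 s. Combine: 1.262e-06 m / 19.164 s = 6.585264e-08 m/s. 1 kmh = 0.27777778 m/s, so 6.585264e-08 m/s = 6.585264e-08 / 0.27777778 = 2.3706951e-07 kmh ≈ 2.371e-07 kmh (4 s.f.). Final answer: 2.371e-07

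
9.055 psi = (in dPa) 6.243e+05. Check: 1 psi = 6894.7573 Pa, so 9.055 psi = 9.055 * 6894.7573 = 62432.027 Pa. 1 dPa = 0.1 Pa, so 62432.027 Pa = 62432.027 / 0.1 = 624320.27 dPa ≈ 6.243e+05 dPa (4 s.f.).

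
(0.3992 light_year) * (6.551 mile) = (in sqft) 4.286e+20. Check: 1 light_year = 9.4607305e+15 m, so 0.3992 light_year = 0.3992 * 9.4607305e+15 = 3.7767236e+15 m. 1 mile = 1609.344 m, so 6.551 mile = 6.551 * 1609.344 = 10542.813 m. Combine: 3.7767236e+15 m * 10542.813 m = 3.9817289e+19 m^2. 1 sqft = 0.09290304 m^2, so 3.9817289e+19 m^2 = 3.9817289e+19 / 0.09290304 = 4.2858973e+20 sqft ≈ 4.286e+20 sqft (4 s.f.).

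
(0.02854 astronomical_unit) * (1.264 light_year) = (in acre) 1.262e+22. Check: 1 astronomical_unit = 1.4959787e+11 m, so 0.02854 astronomical_unit = 0.02854 * 1.4959787e+11 = 4.2695232e+09 m. 1 light_year = 9.4607305e+15 m, so 1.264 light_year = 1.264 * 9.4607305e+15 = 1.1958363e+16 m. Combine: 4.2695232e+09 m * 1.1958363e+16 m = 5.105651e+25 m^2. 1 acre = 4046.8564 m^2, so 5.105651e+25 m^2 = 5.105651e+25 / 4046.8564 = 1.2616338e+22 acre ≈ 1.262e+22 acre (4 s.f.).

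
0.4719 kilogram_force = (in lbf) 1.04. Check: 1 kilogram_force = 9.80665 N, so 0.4719 kilogram_force = 0.4719 * 9.80665 = 4.6277581 N. 1 lbf = 4.4482216 N, so 4.6277581 N = 4.6277581 / 4.4482216 = 1.0403614 lbf ≈ 1.04 lbf (4 s.f.).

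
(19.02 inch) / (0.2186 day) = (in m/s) 1 inch = 0.0254 m, so 19.02 inch = 19.02 * 0.0254 = 0.483108 m. 1 day = 86400 s, so 0.2186 day = 0.2186 * 86400 = 18887.04 s. Combine: 0.483108 m / 18887.04 s = 2.557881e-05 m/s. Result: 2.557881e-05 m/s ≈ 2.558e-05 m/s (4 s.f.). Final answer: 2.558e-05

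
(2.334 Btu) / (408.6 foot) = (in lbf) 4.445. Check: 1 Btu = 1055.0559 J, so 2.334 Btu = 2.334 * 1055.0559 = 2462.5004 J. 1 foot = 0.3048 m, so 408.6 foot = 408.6 * 0.3048 = 124.54128 m. Combine: 2462.5004 J / 124.54128 m = 19.772563 N. 1 lbf = 4.4482216 N, so 19.772563 N = 19.772563 / 4.4482216 = 4.4450491 lbf ≈ 4.445 lbf (4 s.f.).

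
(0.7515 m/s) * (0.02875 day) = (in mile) 0.7515 m/s is already in m/s. 1 day = 86400 s, so 0.02875 day = 0.02875 * 86400 = 2484 s. Combine: 0.7515 m/s * 2484 s = 1866.726 m. 1 mile = 1609.344 m, so 1866.726 m = 1866.726 / 1609.344 = 1.1599298 mile ≈ 1.16 mile (4 s.f.). Final answer: 1.16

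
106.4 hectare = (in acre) 1 hectare = 10000 m^2, so 106.4 hectare = 106.4 * 10000 = 1064000 m^2. 1 acre = 4046.8564 m^2, so 1064000 m^2 = 1064000 / 4046.8564 = 262.92013 acre ≈ 262.9 acre (4 s.f.). Final answer: 262.9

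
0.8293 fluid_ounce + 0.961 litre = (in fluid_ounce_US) 33.32. Check: 1 fluid_ounce = 2.957353e-05 m^3, so 0.8293 fluid_ounce = 0.8293 * 2.957353e-05 = 2.4525328e-05 m^3. 1 litre = 0.001 m^3, so 0.961 litre = 0.961 * 0.001 = 0.000961 m^3. Sum: 2.4525328e-05 + 0.000961 = 0.00098552533 m^3. 1 fluid_ounce_US = 2.957353e-05 m^3, so 0.00098552533 m^3 = 0.00098552533 / 2.957353e-05 = 33.324576 fluid_ounce_US ≈ 33.32 fluid_ounce_US (4 s.f.).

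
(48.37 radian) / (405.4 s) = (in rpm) 48.37 radian = 48.37 rad. 405.4 s is already in s. Combine: 48.37 rad / 405.4 s = 0.11931426 rad/s. 1 rpm = 0.10471976 rad/s, so 0.11931426 rad/s = 0.11931426 / 0.10471976 = 1.1393672 rpm ≈ 1.139 rpm (4 s.f.). Final answer: 1.139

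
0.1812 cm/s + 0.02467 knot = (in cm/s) 1.45. Check: 1 cm/s = 0.01 m/s, so 0.1812 cm/s = 0.1812 * 0.01 = 0.001812 m/s. 1 knot = 0.51444444 m/s, so 0.02467 knot = 0.02467 * 0.51444444 = 0.012691344 m/s. Sum: 0.001812 + 0.012691344 = 0.014503344 m/s. 1 cm/s = 0.01 m/s, so 0.014503344 m/s = 0.014503344 / 0.01 = 1.4503344 cm/s ≈ 1.45 cm/s (4 s.f.).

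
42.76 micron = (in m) 4.276e-05. Check: 1 micron = 1e-06 m, so 42.76 micron = 42.76 * 1e-06 = 4.276e-05 m. Result: 4.276e-05 m.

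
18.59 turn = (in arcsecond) 1 turn = 6.2831853 rad, so 18.59 turn = 18.59 * 6.2831853 = 116.80441 rad. 1 arcsecond = 4.8481368e-06 rad, so 116.80441 rad = 116.80441 / 4.8481368e-06 = 24092640 arcsecond ≈ 2.409e+07 arcsecond (4 s.f.). Final answer: 2.409e+07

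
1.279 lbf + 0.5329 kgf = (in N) 1 lbf = 4.4482216 N, so 1.279 lbf = 1.279 * 4.4482216 = 5.6892754 N. 1 kgf = 9.80665 N, so 0.5329 kgf = 0.5329 * 9.80665 = 5.2259638 N. Sum: 5.6892754 + 5.2259638 = 10.915239 N. Result: 10.915239 N ≈ 10.92 N (4 s.f.). Final answer: 10.92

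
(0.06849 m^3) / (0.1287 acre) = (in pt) 0.06849 m^3 is already in m^3. 1 acre = 4046.8564 m^2, so 0.1287 acre = 0.1287 * 4046.8564 = 520.83042 m^2. Combine: 0.06849 m^3 / 520.83042 m^2 = 0.00013150154 m. 1 pt = 0.00035277778 m, so 0.00013150154 m = 0.00013150154 / 0.00035277778 = 0.37276026 pt ≈ 0.3728 pt (4 s.f.). Final answer: 0.3728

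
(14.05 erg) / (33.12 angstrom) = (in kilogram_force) 43.26. Check: 1 erg = 1e-07 J, so 14.05 erg = 14.05 * 1e-07 = 1.405e-06 J. 1 angstrom = 1e-10 m, so 33.12 angstrom = 33.12 * 1e-10 = 3.312e-09 m. Combine: 1.405e-06 J / 3.312e-09 m = 424.21498 N. 1 kilogram_force = 9.80665 N, so 424.21498 N = 424.21498 / 9.80665 = 43.257889 kilogram_force ≈ 43.26 kilogram_force (4 s.f.).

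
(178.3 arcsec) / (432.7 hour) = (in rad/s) 1 arcsec = 4.8481368e-06 rad, so 178.3 arcsec = 178.3 * 4.8481368e-06 = 0.00086442279 rad. 1 hour = 3600 s, so 432.7 hour = 432.7 * 3600 = 1557720 s. Combine: 0.00086442279 rad / 1557720 s = 5.5492822e-10 rad/s. Result: 5.5492822e-10 rad/s ≈ 5.549e-10 rad/s (4 s.f.). Final answer: 5.549e-10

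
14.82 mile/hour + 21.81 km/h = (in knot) 24.65. Check: 1 mile/hour = 0.44704 m/s, so 14.82 mile/hour = 14.82 * 0.44704 = 6.6251328 m/s. 1 km/h = 0.27777778 m/s, so 21.81 km/h = 21.81 * 0.27777778 = 6.0583333 m/s. Sum: 6.6251328 + 6.0583333 = 12.683466 m/s. 1 knot = 0.51444444 m/s, so 12.683466 m/s = 12.683466 / 0.51444444 = 24.654686 knot ≈ 24.65 knot (4 s.f.).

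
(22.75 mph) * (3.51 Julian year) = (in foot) 1 mph = 0.44704 m/s, so 22.75 mph = 22.75 * 0.44704 = 10.17016 m/s. 1 Julian year = 31557600 s, so 3.51 Julian year = 3.51 * 31557600 = 1.1076718e+08 s. Combine: 10.17016 m/s * 1.1076718e+08 s = 1.1265199e+09 m. 1 foot = 0.3048 m, so 1.1265199e+09 m = 1.1265199e+09 / 0.3048 = 3.6959314e+09 foot ≈ 3.696e+09 foot (4 s.f.). Final answer: 3.696e+09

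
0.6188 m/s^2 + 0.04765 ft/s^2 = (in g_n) 0.6188 m/s^2 is already in m/s^2. 1 ft/s^2 = 0.3048 m/s^2, so 0.04765 ft/s^2 = 0.04765 * 0.3048 = 0.01452372 m/s^2. Sum: 0.6188 + 0.01452372 = 0.63332372 m/s^2. 1 g_n = 9.80665 m/s^2, so 0.63332372 m/s^2 = 0.63332372 / 9.80665 = 0.064581047 g_n ≈ 0.06458 g_n (4 s.f.). Final answer: 0.06458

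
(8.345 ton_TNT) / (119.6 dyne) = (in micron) 1 ton_TNT = 4.184e+09 J, so 8.345 ton_TNT = 8.345 * 4.184e+09 = 3.491548e+10 J. 1 dyne = 1e-05 N, so 119.6 dyne = 119.6 * 1e-05 = 0.001196 N. Combine: 3.491548e+10 J / 0.001196 N = 2.9193545e+13 m. 1 micron = 1e-06 m, so 2.9193545e+13 m = 2.9193545e+13 / 1e-06 = 2.9193545e+19 micron ≈ 2.919e+19 micron (4 s.f.). Final answer: 2.919e+19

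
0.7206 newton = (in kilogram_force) 0.7206 newton = 0.7206 N. 1 kilogram_force = 9.80665 N, so 0.7206 N = 0.7206 / 9.80665 = 0.07348075 kilogram_force ≈ 0.07348 kilogram_force (4 s.f.). Final answer: 0.07348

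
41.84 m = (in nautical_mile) 0.02259. Check: 1 nautical_mile = 1852 m, so 41.84 m = 41.84 / 1852 = 0.022591793 nautical_mile ≈ 0.02259 nautical_mile (4 s.f.).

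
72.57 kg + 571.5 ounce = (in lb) 72.57 kg is already in kg. 1 ounce = 0.028349523 kg, so 571.5 ounce = 571.5 * 0.028349523 = 16.201752 kg. Sum: 72.57 + 16.201752 = 88.771752 kg. 1 lb = 0.45359237 kg, so 88.771752 kg = 88.771752 / 0.45359237 = 195.70821 lb ≈ 195.7 lb (4 s.f.). Final answer: 195.7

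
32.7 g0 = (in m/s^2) 320.7. Check: 1 g0 = 9.80665 m/s^2, so 32.7 g0 = 32.7 * 9.80665 = 320.67746 m/s^2. Result: 320.67746 m/s^2 ≈ 320.7 m/s^2 (4 s.f.).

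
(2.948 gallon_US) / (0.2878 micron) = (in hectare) 3.877. Check: 1 gallon_US = 0.0037854118 m^3, so 2.948 gallon_US = 2.948 * 0.0037854118 = 0.011159394 m^3. 1 micron = 1e-06 m, so 0.2878 micron = 0.2878 * 1e-06 = 2.878e-07 m. Combine: 0.011159394 m^3 / 2.878e-07 m = 38774.823 m^2. 1 hectare = 10000 m^2, so 38774.823 m^2 = 38774.823 / 10000 = 3.8774823 hectare ≈ 3.877 hectare (4 s.f.).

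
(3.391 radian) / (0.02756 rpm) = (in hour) 3.391 radian = 3.391 rad. 1 rpm = 0.10471976 rad/s, so 0.02756 rpm = 0.02756 * 0.10471976 = 0.0028860765 rad/s. Combine: 3.391 rad / 0.0028860765 rad/s = 1174.9516 s. 1 hour = 3600 s, so 1174.9516 s = 1174.9516 / 3600 = 0.32637543 hour ≈ 0.3264 hour (4 s.f.). Final answer: 0.3264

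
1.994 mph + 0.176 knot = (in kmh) 1 mph = 0.44704 m/s, so 1.994 mph = 1.994 * 0.44704 = 0.89139776 m/s. 1 knot = 0.51444444 m/s, so 0.176 knot = 0.176 * 0.51444444 = 0.090542222 m/s. Sum: 0.89139776 + 0.090542222 = 0.98193998 m/s. 1 kmh = 0.27777778 m/s, so 0.98193998 m/s = 0.98193998 / 0.27777778 = 3.5349839 kmh ≈ 3.535 kmh (4 s.f.). Final answer: 3.535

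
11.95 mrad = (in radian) 0.01195. Check: 1 mrad = 0.001 rad, so 11.95 mrad = 11.95 * 0.001 = 0.01195 rad. 0.01195 rad = 0.01195 radian.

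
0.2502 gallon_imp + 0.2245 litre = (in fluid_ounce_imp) 47.93. Check: 1 gallon_imp = 0.00454609 m^3, so 0.2502 gallon_imp = 0.2502 * 0.00454609 = 0.0011374317 m^3. 1 litre = 0.001 m^3, so 0.2245 litre = 0.2245 * 0.001 = 0.0002245 m^3. Sum: 0.0011374317 + 0.0002245 = 0.0013619317 m^3. 1 fluid_ounce_imp = 2.8413063e-05 m^3, so 0.0013619317 m^3 = 0.0013619317 / 2.8413063e-05 = 47.933295 fluid_ounce_imp ≈ 47.93 fluid_ounce_imp (4 s.f.).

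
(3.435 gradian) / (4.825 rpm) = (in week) 1 gradian = 0.015707963 rad, so 3.435 gradian = 3.435 * 0.015707963 = 0.053956854 rad. 1 rpm = 0.10471976 rad/s, so 4.825 rpm = 4.825 * 0.10471976 = 0.50527282 rad/s. Combine: 0.053956854 rad / 0.50527282 rad/s = 0.10678756 s. 1 week = 604800 s, so 0.10678756 s = 0.10678756 / 604800 = 1.7656674e-07 week ≈ 1.766e-07 week (4 s.f.). Final answer: 1.766e-07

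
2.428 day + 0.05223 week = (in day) 2.794. Check: 1 day = 86400 s, so 2.428 day = 2.428 * 86400 = 209779.2 s. 1 week = 604800 s, so 0.05223 week = 0.05223 * 604800 = 31588.704 s. Sum: 209779.2 + 31588.704 = 241367.9 s. 1 day = 86400 s, so 241367.9 s = 241367.9 / 86400 = 2.79361 day ≈ 2.794 day (4 s.f.).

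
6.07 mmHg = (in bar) 0.008093. Check: 1 mmHg = 133.32237 Pa, so 6.07 mmHg = 6.07 * 133.32237 = 809.26678 Pa. 1 bar = 100000 Pa, so 809.26678 Pa = 809.26678 / 100000 = 0.0080926678 bar ≈ 0.008093 bar (4 s.f.).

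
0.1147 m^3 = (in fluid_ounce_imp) 1 fluid_ounce_imp = 2.8413063e-05 m^3, so 0.1147 m^3 = 0.1147 / 2.8413063e-05 = 4036.8756 fluid_ounce_imp ≈ 4037 fluid_ounce_imp (4 s.f.). Final answer: 4037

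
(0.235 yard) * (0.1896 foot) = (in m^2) 1 yard = 0.9144 m, so 0.235 yard = 0.235 * 0.9144 = 0.214884 m. 1 foot = 0.3048 m, so 0.1896 foot = 0.1896 * 0.3048 = 0.05779008 m. Combine: 0.214884 m * 0.05779008 m = 0.012418164 m^2. Result: 0.012418164 m^2 ≈ 0.01242 m^2 (4 s.f.). Final answer: 0.01242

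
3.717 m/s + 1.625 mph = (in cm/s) 444.3. Check: 3.717 m/s is already in m/s. 1 mph = 0.44704 m/s, so 1.625 mph = 1.625 * 0.44704 = 0.72644 m/s. Sum: 3.717 + 0.72644 = 4.44344 m/s. 1 cm/s = 0.01 m/s, so 4.44344 m/s = 4.44344 / 0.01 = 444.344 cm/s ≈ 444.3 cm/s (4 s.f.).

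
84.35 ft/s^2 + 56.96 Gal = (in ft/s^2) 86.22. Check: 1 ft/s^2 = 0.3048 m/s^2, so 84.35 ft/s^2 = 84.35 * 0.3048 = 25.70988 m/s^2. 1 Gal = 0.01 m/s^2, so 56.96 Gal = 56.96 * 0.01 = 0.5696 m/s^2. Sum: 25.70988 + 0.5696 = 26.27948 m/s^2. 1 ft/s^2 = 0.3048 m/s^2, so 26.27948 m/s^2 = 26.27948 / 0.3048 = 86.218766 ft/s^2 ≈ 86.22 ft/s^2 (4 s.f.).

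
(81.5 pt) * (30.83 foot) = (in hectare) 1 pt = 0.00035277778 m, so 81.5 pt = 81.5 * 0.00035277778 = 0.028751389 m. 1 foot = 0.3048 m, so 30.83 foot = 30.83 * 0.3048 = 9.396984 m. Combine: 0.028751389 m * 9.396984 m = 0.27017634 m^2. 1 hectare = 10000 m^2, so 0.27017634 m^2 = 0.27017634 / 10000 = 2.7017634e-05 hectare ≈ 2.702e-05 hectare (4 s.f.). Final answer: 2.702e-05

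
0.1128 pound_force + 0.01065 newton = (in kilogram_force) 1 pound_force = 4.4482216 N, so 0.1128 pound_force = 0.1128 * 4.4482216 = 0.5017594 N. 0.01065 newton = 0.01065 N. Sum: 0.5017594 + 0.01065 = 0.5124094 N. 1 kilogram_force = 9.80665 N, so 0.5124094 N = 0.5124094 / 9.80665 = 0.052251217 kilogram_force ≈ 0.05225 kilogram_force (4 s.f.). Final answer: 0.05225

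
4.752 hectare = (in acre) 11.74. Check: 1 hectare = 10000 m^2, so 4.752 hectare = 4.752 * 10000 = 47520 m^2. 1 acre = 4046.8564 m^2, so 47520 m^2 = 47520 / 4046.8564 = 11.742448 acre ≈ 11.74 acre (4 s.f.).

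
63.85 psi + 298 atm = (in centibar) 1 psi = 6894.7573 Pa, so 63.85 psi = 63.85 * 6894.7573 = 440230.25 Pa. 1 atm = 101325 Pa, so 298 atm = 298 * 101325 = 30194850 Pa. Sum: 440230.25 + 30194850 = 30635080 Pa. 1 centibar = 1000 Pa, so 30635080 Pa = 30635080 / 1000 = 30635.08 centibar ≈ 3.064e+04 centibar (4 s.f.). Final answer: 3.064e+04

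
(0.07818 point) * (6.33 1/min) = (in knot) 1 point = 0.00035277778 m, so 0.07818 point = 0.07818 * 0.00035277778 = 2.7580167e-05 m. 1 1/min = 0.016666667 Hz, so 6.33 1/min = 6.33 * 0.016666667 = 0.1055 Hz. Combine: 2.7580167e-05 m * 0.1055 Hz = 2.9097076e-06 m/s. 1 knot = 0.51444444 m/s, so 2.9097076e-06 m/s = 2.9097076e-06 / 0.51444444 = 5.6560191e-06 knot ≈ 5.656e-06 knot (4 s.f.). Final answer: 5.656e-06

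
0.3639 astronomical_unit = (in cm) 1 astronomical_unit = 1.4959787e+11 m, so 0.3639 astronomical_unit = 0.3639 * 1.4959787e+11 = 5.4438665e+10 m. 1 cm = 0.01 m, so 5.4438665e+10 m = 5.4438665e+10 / 0.01 = 5.4438665e+12 cm ≈ 5.444e+12 cm (4 s.f.). Final answer: 5.444e+12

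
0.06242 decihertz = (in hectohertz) 6.242e-05. Check: 1 decihertz = 0.1 Hz, so 0.06242 decihertz = 0.06242 * 0.1 = 0.006242 Hz. 1 hectohertz = 100 Hz, so 0.006242 Hz = 0.006242 / 100 = 6.242e-05 hectohertz.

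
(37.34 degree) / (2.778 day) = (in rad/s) 2.715e-06. Check: 1 degree = 0.017453293 rad, so 37.34 degree = 37.34 * 0.017453293 = 0.65170594 rad. 1 day = 86400 s, so 2.778 day = 2.778 * 86400 = 240019.2 s. Combine: 0.65170594 rad / 240019.2 s = 2.7152242e-06 rad/s. Result: 2.7152242e-06 rad/s ≈ 2.715e-06 rad/s (4 s.f.).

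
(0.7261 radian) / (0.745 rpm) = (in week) 1.539e-05. Check: 0.7261 radian = 0.7261 rad. 1 rpm = 0.10471976 rad/s, so 0.745 rpm = 0.745 * 0.10471976 = 0.078016218 rad/s. Combine: 0.7261 rad / 0.078016218 rad/s = 9.3070393 s. 1 week = 604800 s, so 9.3070393 s = 9.3070393 / 604800 = 1.5388623e-05 week ≈ 1.539e-05 week (4 s.f.).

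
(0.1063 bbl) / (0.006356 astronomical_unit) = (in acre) 1 bbl = 0.15898729 m^3, so 0.1063 bbl = 0.1063 * 0.15898729 = 0.016900349 m^3. 1 astronomical_unit = 1.4959787e+11 m, so 0.006356 astronomical_unit = 0.006356 * 1.4959787e+11 = 9.5084407e+08 m. Combine: 0.016900349 m^3 / 9.5084407e+08 m = 1.7774049e-11 m^2. 1 acre = 4046.8564 m^2, so 1.7774049e-11 m^2 = 1.7774049e-11 / 4046.8564 = 4.3920633e-15 acre ≈ 4.392e-15 acre (4 s.f.). Final answer: 4.392e-15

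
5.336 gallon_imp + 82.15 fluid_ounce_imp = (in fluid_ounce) 1 gallon_imp = 0.00454609 m^3, so 5.336 gallon_imp = 5.336 * 0.00454609 = 0.024257936 m^3. 1 fluid_ounce_imp = 2.8413063e-05 m^3, so 82.15 fluid_ounce_imp = 82.15 * 2.8413063e-05 = 0.0023341331 m^3. Sum: 0.024257936 + 0.0023341331 = 0.026592069 m^3. 1 fluid_ounce = 2.957353e-05 m^3, so 0.026592069 m^3 = 0.026592069 / 2.957353e-05 = 899.18484 fluid_ounce ≈ 899.2 fluid_ounce (4 s.f.). Final answer: 899.2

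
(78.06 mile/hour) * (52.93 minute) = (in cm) 1 mile/hour = 0.44704 m/s, so 78.06 mile/hour = 78.06 * 0.44704 = 34.895942 m/s. 1 minute = 60 s, so 52.93 minute = 52.93 * 60 = 3175.8 s. Combine: 34.895942 m/s * 3175.8 s = 110822.53 m. 1 cm = 0.01 m, so 110822.53 m = 110822.53 / 0.01 = 11082253 cm ≈ 1.108e+07 cm (4 s.f.). Final answer: 1.108e+07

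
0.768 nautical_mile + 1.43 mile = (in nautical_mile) 1 nautical_mile = 1852 m, so 0.768 nautical_mile = 0.768 * 1852 = 1422.336 m. 1 mile = 1609.344 m, so 1.43 mile = 1.43 * 1609.344 = 2301.3619 m. Sum: 1422.336 + 2301.3619 = 3723.6979 m. 1 nautical_mile = 1852 m, so 3723.6979 m = 3723.6979 / 1852 = 2.010636 nautical_mile ≈ 2.011 nautical_mile (4 s.f.). Final answer: 2.011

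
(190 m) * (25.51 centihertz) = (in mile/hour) 190 m is already in m. 1 centihertz = 0.01 Hz, so 25.51 centihertz = 25.51 * 0.01 = 0.2551 Hz. Combine: 190 m * 0.2551 Hz = 48.469 m/s. 1 mile/hour = 0.44704 m/s, so 48.469 m/s = 48.469 / 0.44704 = 108.42207 mile/hour ≈ 108.4 mile/hour (4 s.f.). Final answer: 108.4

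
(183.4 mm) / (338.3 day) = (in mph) 1.404e-08. Check: 1 mm = 0.001 m, so 183.4 mm = 183.4 * 0.001 = 0.1834 m. 1 day = 86400 s, so 338.3 day = 338.3 * 86400 = 29229120 s. Combine: 0.1834 m / 29229120 s = 6.2745645e-09 m/s. 1 mph = 0.44704 m/s, so 6.2745645e-09 m/s = 6.2745645e-09 / 0.44704 = 1.4035801e-08 mph ≈ 1.404e-08 mph (4 s.f.).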